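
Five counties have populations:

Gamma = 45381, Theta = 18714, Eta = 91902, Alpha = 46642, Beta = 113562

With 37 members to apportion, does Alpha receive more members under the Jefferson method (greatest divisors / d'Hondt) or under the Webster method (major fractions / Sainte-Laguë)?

Jefferson: Gamma 5, Theta 2, Eta 11, Alpha 5, Beta 14.
Webster: Gamma 5, Theta 2, Eta 11, Alpha 6, Beta 13.
Alpha gets 5 under Jefferson and 6 under Webster.

Webster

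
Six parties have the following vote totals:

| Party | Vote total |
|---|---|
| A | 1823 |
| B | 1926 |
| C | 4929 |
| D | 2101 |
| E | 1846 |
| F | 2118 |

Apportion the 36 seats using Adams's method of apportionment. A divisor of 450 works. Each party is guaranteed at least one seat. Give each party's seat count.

With modified divisor 450: modified quotas A 4.051, B 4.280, C 10.953, D 4.669, E 4.102, F 4.707.
Rounding up: A 5, B 5, C 11, D 5, E 5, F 5 (total 36).

A 5, B 5, C 11, D 5, E 5, F 5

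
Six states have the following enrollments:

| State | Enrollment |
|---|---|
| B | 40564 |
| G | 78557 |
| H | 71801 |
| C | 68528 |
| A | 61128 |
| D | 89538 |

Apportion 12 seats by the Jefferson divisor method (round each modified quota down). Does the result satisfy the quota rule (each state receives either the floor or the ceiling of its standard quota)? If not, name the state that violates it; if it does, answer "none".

none

Standard quotas: B 1.187, G 2.299, H 2.101, C 2.005, A 1.789, D 2.620.
Jefferson allocation: B 1, G 2, H 2, C 2, A 2, D 3.
Every allocation lies between the lower and upper quota.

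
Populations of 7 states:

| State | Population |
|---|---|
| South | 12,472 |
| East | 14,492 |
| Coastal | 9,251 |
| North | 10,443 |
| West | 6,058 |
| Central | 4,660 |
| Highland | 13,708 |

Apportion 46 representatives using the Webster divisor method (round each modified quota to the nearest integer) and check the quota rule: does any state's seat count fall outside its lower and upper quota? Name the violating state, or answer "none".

none

Standard quotas: South 8.071, East 9.378, Coastal 5.987, North 6.758, West 3.920, Central 3.016, Highland 8.871.
Webster allocation: South 8, East 9, Coastal 6, North 7, West 4, Central 3, Highland 9.
Every allocation lies between the lower and upper quota.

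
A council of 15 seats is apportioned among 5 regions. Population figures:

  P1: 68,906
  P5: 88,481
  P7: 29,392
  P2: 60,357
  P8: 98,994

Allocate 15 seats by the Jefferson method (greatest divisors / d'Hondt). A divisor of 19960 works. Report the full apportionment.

P1 3; P5 4; P7 1; P2 3; P8 4

With modified divisor 19960: modified quotas P1 3.452, P5 4.433, P7 1.473, P2 3.024, P8 4.960.
Rounding down: P1 3, P5 4, P7 1, P2 3, P8 4 (total 15).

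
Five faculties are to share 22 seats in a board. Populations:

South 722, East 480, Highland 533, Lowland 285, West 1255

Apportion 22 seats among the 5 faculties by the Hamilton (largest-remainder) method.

South 5; East 3; Highland 4; Lowland 2; West 8

Total 3275; standard divisor 3275/22 ≈ 148.864.
Standard quotas: South 4.850, East 3.224, Highland 3.580, Lowland 1.915, West 8.431.
Lower quotas: South 4, East 3, Highland 3, Lowland 1, West 8 (sum 19, leaving 3 seats).
Remainders in descending order: Lowland 0.915, South 0.850, Highland 0.580, West 0.431, East 0.224.
Largest remainders: Lowland, South, Highland receive the extra seats.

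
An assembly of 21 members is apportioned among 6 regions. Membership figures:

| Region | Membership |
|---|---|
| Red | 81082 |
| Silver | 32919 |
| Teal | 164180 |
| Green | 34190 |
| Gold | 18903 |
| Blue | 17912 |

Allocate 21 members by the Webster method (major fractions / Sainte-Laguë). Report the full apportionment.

Standard divisor 349186/21 ≈ 16627.905; standard quotas: Red 4.876, Silver 1.980, Teal 9.874, Green 2.056, Gold 1.137, Blue 1.077.
Rounding to the nearest integer gives Red 5, Silver 2, Teal 10, Green 2, Gold 1, Blue 1 — total 21, matching the house size, so no adjustment is needed.

Red=5, Silver=2, Teal=10, Green=2, Gold=1, Blue=1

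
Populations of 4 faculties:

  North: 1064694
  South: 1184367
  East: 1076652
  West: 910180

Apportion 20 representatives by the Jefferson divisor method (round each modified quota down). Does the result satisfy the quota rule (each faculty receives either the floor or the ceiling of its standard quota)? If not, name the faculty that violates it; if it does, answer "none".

none

Standard quotas: North 5.027, South 5.592, East 5.083, West 4.297.
Jefferson allocation: North 5, South 6, East 5, West 4.
Every allocation lies between the lower and upper quota.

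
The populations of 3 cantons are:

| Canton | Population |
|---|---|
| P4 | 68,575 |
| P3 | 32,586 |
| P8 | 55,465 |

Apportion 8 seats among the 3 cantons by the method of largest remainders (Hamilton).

P4 3, P3 2, P8 3

Total 156626; standard divisor 156626/8 ≈ 19578.25.
Standard quotas: P4 3.5026, P3 1.6644, P8 2.8330.
Lower quotas: P4 3, P3 1, P8 2 (sum 6, leaving 2 seats).
Remainders in descending order: P8 0.8330, P3 0.6644, P4 0.5026.
The surplus seats go to P8, P3.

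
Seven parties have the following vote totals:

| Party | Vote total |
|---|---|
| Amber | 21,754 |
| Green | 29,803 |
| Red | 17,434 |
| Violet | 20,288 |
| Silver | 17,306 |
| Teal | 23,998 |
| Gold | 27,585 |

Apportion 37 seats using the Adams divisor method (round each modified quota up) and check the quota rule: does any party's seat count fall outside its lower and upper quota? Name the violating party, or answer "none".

none

Standard quotas: Amber 5.089, Green 6.972, Red 4.078, Violet 4.746, Silver 4.048, Teal 5.614, Gold 6.453.
Adams allocation: Amber 5, Green 7, Red 4, Violet 5, Silver 4, Teal 6, Gold 6.
Every allocation lies between the lower and upper quota.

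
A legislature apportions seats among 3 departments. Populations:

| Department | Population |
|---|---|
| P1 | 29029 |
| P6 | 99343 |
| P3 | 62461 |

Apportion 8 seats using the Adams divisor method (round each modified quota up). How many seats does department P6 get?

Standard divisor 190833/8 ≈ 23854.125; standard quotas: P1 1.217, P6 4.165, P3 2.618.
Rounding up gives 2, 5, 3 = 10 seats, so the divisor must be adjusted.
With modified divisor 30100: modified quotas P1 0.964, P6 3.300, P3 2.075.
Rounding up: P1 1, P6 4, P3 3 (total 8).
P6 receives 4.

4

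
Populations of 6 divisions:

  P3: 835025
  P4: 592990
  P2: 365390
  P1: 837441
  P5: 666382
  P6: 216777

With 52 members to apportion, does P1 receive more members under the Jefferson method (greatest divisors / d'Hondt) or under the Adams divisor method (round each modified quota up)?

Jefferson

Jefferson: P3 12, P4 9, P2 5, P1 13, P5 10, P6 3.
Adams: P3 12, P4 9, P2 6, P1 12, P5 10, P6 3.
P1 gets 13 under Jefferson and 12 under Adams.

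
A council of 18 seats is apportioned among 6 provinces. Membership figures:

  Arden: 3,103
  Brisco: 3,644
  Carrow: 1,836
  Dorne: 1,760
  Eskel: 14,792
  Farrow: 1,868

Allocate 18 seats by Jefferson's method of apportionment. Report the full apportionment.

Arden: 2, Brisco: 2, Carrow: 1, Dorne: 1, Eskel: 11, Farrow: 1

Standard divisor 27003/18 ≈ 1500.167; standard quotas: Arden 2.068, Brisco 2.429, Carrow 1.224, Dorne 1.173, Eskel 9.860, Farrow 1.245.
Rounding down gives 2, 2, 1, 1, 9, 1 = 16 seats, so the divisor must be adjusted.
With modified divisor 1300: modified quotas Arden 2.387, Brisco 2.803, Carrow 1.412, Dorne 1.354, Eskel 11.378, Farrow 1.437.
Rounding down: Arden 2, Brisco 2, Carrow 1, Dorne 1, Eskel 11, Farrow 1 (total 18).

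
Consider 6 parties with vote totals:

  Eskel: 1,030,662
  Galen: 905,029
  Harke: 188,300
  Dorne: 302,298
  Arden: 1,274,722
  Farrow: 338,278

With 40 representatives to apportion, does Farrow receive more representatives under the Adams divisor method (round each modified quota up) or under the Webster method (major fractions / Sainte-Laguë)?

Adams

Adams: Eskel 10, Galen 9, Harke 2, Dorne 3, Arden 12, Farrow 4.
Webster: Eskel 10, Galen 9, Harke 2, Dorne 3, Arden 13, Farrow 3.
Farrow gets 4 under Adams and 3 under Webster.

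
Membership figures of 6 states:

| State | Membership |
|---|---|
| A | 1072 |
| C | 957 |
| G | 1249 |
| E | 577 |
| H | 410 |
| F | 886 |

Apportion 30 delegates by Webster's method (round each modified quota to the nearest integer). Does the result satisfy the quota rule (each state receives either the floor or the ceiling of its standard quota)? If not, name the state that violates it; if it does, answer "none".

none

Standard quotas: A 6.243, C 5.574, G 7.274, E 3.361, H 2.388, F 5.160.
Webster allocation: A 6, C 6, G 8, E 3, H 2, F 5.
Every allocation lies between the lower and upper quota.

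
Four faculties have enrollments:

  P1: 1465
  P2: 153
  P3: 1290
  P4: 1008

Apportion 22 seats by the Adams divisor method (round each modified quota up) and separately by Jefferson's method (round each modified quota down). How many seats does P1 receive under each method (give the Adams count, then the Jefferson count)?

8 and 9

Adams: P1 8, P2 1, P3 7, P4 6.
Jefferson: P1 9, P2 0, P3 7, P4 6.
P1 gets 8 under Adams and 9 under Jefferson.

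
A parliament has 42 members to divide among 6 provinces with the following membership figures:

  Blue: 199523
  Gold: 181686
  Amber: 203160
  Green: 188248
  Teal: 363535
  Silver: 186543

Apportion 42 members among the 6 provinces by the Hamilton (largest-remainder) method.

Blue 6, Gold 6, Amber 6, Green 6, Teal 12, Silver 6

Standard divisor: 1322695 ÷ 42 ≈ 31492.738.
Standard quotas: Blue 6.3355, Gold 5.7691, Amber 6.4510, Green 5.9775, Teal 11.5435, Silver 5.9234.
Lower quotas: Blue 6, Gold 5, Amber 6, Green 5, Teal 11, Silver 5 (sum 38, leaving 4 seats).
Remainders in descending order: Green 0.9775, Silver 0.9234, Gold 0.7691, Teal 0.5435, Amber 0.4510, Blue 0.3355.
The surplus seats go to Green, Silver, Gold, Teal.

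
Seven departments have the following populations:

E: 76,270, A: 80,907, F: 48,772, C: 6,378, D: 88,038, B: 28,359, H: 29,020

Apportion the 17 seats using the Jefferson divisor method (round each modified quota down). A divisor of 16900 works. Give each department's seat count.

E: 4, A: 4, F: 2, C: 0, D: 5, B: 1, H: 1

With modified divisor 16900: modified quotas E 4.513, A 4.787, F 2.886, C 0.377, D 5.209, B 1.678, H 1.717.
Rounding down: E 4, A 4, F 2, C 0, D 5, B 1, H 1 (total 17).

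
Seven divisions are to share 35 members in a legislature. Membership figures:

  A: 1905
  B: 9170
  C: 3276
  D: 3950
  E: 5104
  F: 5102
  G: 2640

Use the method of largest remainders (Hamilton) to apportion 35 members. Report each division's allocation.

Total 31147; standard divisor 31147/35 ≈ 889.914.
Standard quotas: A 2.1407, B 10.3044, C 3.6813, D 4.4386, E 5.7354, F 5.7331, G 2.9666.
Lower quotas: A 2, B 10, C 3, D 4, E 5, F 5, G 2 (sum 31, leaving 4 seats).
Remainders in descending order: G 0.9666, E 0.7354, F 0.7331, C 0.6813, D 0.4386, B 0.3044, A 0.1407.
The surplus seats go to G, E, F, C.

A 2; B 10; C 4; D 4; E 6; F 6; G 3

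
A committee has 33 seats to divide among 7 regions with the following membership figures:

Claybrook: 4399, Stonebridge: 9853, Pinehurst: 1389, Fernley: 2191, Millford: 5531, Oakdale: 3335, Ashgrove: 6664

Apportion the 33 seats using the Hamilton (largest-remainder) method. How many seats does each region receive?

Claybrook 4, Stonebridge 10, Pinehurst 1, Fernley 2, Millford 6, Oakdale 3, Ashgrove 7

Standard divisor: 33362 ÷ 33 ≈ 1010.97.
Standard quotas: Claybrook 4.3513, Stonebridge 9.7461, Pinehurst 1.3739, Fernley 2.1672, Millford 5.4710, Oakdale 3.2988, Ashgrove 6.5917.
Lower quotas: Claybrook 4, Stonebridge 9, Pinehurst 1, Fernley 2, Millford 5, Oakdale 3, Ashgrove 6 (sum 30, leaving 3 seats).
Remainders in descending order: Stonebridge 0.7461, Ashgrove 0.5917, Millford 0.4710, Pinehurst 0.3739, Claybrook 0.3513, Oakdale 0.2988, Fernley 0.1672.
The surplus seats go to Stonebridge, Ashgrove, Millford.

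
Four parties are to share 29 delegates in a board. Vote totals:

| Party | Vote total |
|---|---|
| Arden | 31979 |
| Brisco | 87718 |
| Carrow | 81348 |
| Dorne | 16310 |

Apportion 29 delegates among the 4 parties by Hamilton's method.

Arden 4, Brisco 12, Carrow 11, Dorne 2

The standard divisor is 217355/29 = 7495.
Standard quotas: Arden 4.2667, Brisco 11.7035, Carrow 10.8536, Dorne 2.1761.
Lower quotas: Arden 4, Brisco 11, Carrow 10, Dorne 2 (sum 27, leaving 2 seats).
Remainders in descending order: Carrow 0.8536, Brisco 0.7035, Arden 0.2667, Dorne 0.1761.
The surplus seats go to Carrow, Brisco.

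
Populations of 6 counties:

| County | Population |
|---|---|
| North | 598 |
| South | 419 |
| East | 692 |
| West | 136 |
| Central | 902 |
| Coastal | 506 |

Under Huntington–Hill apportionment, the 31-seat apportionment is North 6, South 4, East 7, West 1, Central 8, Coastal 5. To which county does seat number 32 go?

Central

Priority for the next seat is population ÷ (√(s·(s+1))).
Priorities: North 92.273, South 93.691, East 92.472, West 96.167, Central 106.302, Coastal 92.383.
Highest priority: Central.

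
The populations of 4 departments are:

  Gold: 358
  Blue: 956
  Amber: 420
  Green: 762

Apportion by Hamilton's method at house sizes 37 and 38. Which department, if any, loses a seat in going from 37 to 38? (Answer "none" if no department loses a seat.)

Gold

At 37 seats: Gold 6, Blue 14, Amber 6, Green 11.
At 38 seats: Gold 5, Blue 15, Amber 6, Green 12.
Gold drops from 6 to 5.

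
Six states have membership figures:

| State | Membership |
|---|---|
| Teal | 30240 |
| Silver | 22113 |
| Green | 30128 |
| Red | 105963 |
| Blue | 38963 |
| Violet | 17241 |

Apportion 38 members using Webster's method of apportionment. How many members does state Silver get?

3

Standard divisor 244648/38 ≈ 6438.105; standard quotas: Teal 4.697, Silver 3.435, Green 4.680, Red 16.459, Blue 6.052, Violet 2.678.
Rounding to the nearest integer gives Teal 5, Silver 3, Green 5, Red 16, Blue 6, Violet 3 — total 38, matching the house size, so no adjustment is needed.
Silver receives 3.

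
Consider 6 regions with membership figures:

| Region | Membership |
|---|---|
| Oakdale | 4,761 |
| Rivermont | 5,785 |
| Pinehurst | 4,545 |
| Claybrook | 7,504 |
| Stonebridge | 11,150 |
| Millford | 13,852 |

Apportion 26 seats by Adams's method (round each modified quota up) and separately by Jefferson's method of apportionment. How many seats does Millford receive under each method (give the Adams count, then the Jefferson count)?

7 and 8

Adams: Oakdale 3, Rivermont 3, Pinehurst 3, Claybrook 4, Stonebridge 6, Millford 7.
Jefferson: Oakdale 2, Rivermont 3, Pinehurst 2, Claybrook 4, Stonebridge 7, Millford 8.
Millford gets 7 under Adams and 8 under Jefferson.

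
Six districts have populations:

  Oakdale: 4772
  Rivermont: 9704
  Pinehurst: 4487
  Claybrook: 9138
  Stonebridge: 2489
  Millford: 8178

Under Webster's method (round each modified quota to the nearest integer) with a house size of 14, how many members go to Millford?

3

Standard divisor 38768/14 ≈ 2769.143; standard quotas: Oakdale 1.723, Rivermont 3.504, Pinehurst 1.620, Claybrook 3.300, Stonebridge 0.899, Millford 2.953.
Rounding to the nearest integer gives 2, 4, 2, 3, 1, 3 = 15 seats, so the divisor must be adjusted.
With modified divisor 2900: modified quotas Oakdale 1.646, Rivermont 3.346, Pinehurst 1.547, Claybrook 3.151, Stonebridge 0.858, Millford 2.820.
Rounding to the nearest integer: Oakdale 2, Rivermont 3, Pinehurst 2, Claybrook 3, Stonebridge 1, Millford 3 (total 14).
Millford receives 3.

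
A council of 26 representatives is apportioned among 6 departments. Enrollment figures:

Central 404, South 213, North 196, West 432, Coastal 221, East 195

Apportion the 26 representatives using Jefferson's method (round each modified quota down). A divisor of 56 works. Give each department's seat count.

Central=7, South=3, North=3, West=7, Coastal=3, East=3

With modified divisor 56: modified quotas Central 7.214, South 3.804, North 3.500, West 7.714, Coastal 3.946, East 3.482.
Rounding down: Central 7, South 3, North 3, West 7, Coastal 3, East 3 (total 26).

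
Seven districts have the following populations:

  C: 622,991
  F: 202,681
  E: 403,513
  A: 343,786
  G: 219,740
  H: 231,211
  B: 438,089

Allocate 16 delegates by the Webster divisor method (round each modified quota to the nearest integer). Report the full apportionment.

C 4, F 1, E 3, A 2, G 1, H 2, B 3

Standard divisor 2462011/16 ≈ 153875.688; standard quotas: C 4.049, F 1.317, E 2.622, A 2.234, G 1.428, H 1.503, B 2.847.
Rounding to the nearest integer gives C 4, F 1, E 3, A 2, G 1, H 2, B 3 — total 16, matching the house size, so no adjustment is needed.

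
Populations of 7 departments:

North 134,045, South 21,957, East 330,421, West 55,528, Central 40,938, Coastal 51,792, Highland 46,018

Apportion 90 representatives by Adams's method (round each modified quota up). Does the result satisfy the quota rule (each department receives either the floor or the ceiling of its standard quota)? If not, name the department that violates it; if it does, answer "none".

East

Standard quotas: North 17.723, South 2.903, East 43.687, West 7.342, Central 5.413, Coastal 6.848, Highland 6.084.
Adams allocation: North 18, South 3, East 42, West 8, Central 6, Coastal 7, Highland 6.
East has quota 43.687 (lower 43, upper 44) but receives 42 — outside the quota interval.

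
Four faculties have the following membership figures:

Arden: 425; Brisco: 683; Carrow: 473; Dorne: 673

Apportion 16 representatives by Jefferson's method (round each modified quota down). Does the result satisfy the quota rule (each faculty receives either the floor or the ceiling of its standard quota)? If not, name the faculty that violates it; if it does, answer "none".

none

Standard quotas: Arden 3.017, Brisco 4.848, Carrow 3.358, Dorne 4.777.
Jefferson allocation: Arden 3, Brisco 5, Carrow 3, Dorne 5.
Every allocation lies between the lower and upper quota.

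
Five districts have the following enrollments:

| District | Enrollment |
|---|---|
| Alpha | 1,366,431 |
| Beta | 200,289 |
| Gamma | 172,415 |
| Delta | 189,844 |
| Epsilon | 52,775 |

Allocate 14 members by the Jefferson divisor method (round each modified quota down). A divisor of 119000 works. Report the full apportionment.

With modified divisor 119000: modified quotas Alpha 11.483, Beta 1.683, Gamma 1.449, Delta 1.595, Epsilon 0.443.
Rounding down: Alpha 11, Beta 1, Gamma 1, Delta 1, Epsilon 0 (total 14).

Alpha 11, Beta 1, Gamma 1, Delta 1, Epsilon 0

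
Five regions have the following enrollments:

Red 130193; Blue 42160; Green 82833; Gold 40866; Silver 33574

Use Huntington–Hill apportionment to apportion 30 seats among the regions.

Red: 12, Blue: 4, Green: 7, Gold: 4, Silver: 3

With divisor 11200: modified quotas Red 11.624, Blue 3.764, Green 7.396, Gold 3.649, Silver 2.998.
Geometric-mean thresholds: Red √(11·12)=11.489, Blue √(3·4)=3.464, Green √(7·8)=7.483, Gold √(3·4)=3.464, Silver √(2·3)=2.449.
Each quota rounded against its threshold gives Red 12, Blue 4, Green 7, Gold 4, Silver 3 (total 30).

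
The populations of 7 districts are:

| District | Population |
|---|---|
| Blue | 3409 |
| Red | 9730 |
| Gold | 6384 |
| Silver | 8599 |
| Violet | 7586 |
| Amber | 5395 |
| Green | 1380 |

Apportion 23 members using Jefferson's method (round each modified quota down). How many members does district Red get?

6

Standard divisor 42483/23 ≈ 1847.087; standard quotas: Blue 1.846, Red 5.268, Gold 3.456, Silver 4.655, Violet 4.107, Amber 2.921, Green 0.747.
Rounding down gives 1, 5, 3, 4, 4, 2, 0 = 19 seats, so the divisor must be adjusted.
With modified divisor 1610: modified quotas Blue 2.117, Red 6.043, Gold 3.965, Silver 5.341, Violet 4.712, Amber 3.351, Green 0.857.
Rounding down: Blue 2, Red 6, Gold 3, Silver 5, Violet 4, Amber 3, Green 0 (total 23).
Red receives 6.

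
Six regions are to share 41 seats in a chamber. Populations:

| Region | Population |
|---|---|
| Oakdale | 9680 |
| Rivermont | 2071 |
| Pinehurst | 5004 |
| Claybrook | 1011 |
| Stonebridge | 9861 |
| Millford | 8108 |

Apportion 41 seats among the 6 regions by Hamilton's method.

Total 35735; standard divisor 35735/41 ≈ 871.585.
Standard quotas: Oakdale 11.1062, Rivermont 2.3761, Pinehurst 5.7413, Claybrook 1.1600, Stonebridge 11.3139, Millford 9.3026.
Lower quotas: Oakdale 11, Rivermont 2, Pinehurst 5, Claybrook 1, Stonebridge 11, Millford 9 (sum 39, leaving 2 seats).
Remainders in descending order: Pinehurst 0.7413, Rivermont 0.3761, Stonebridge 0.3139, Millford 0.3026, Claybrook 0.1600, Oakdale 0.1062.
Largest remainders: Pinehurst, Rivermont receive the extra seats.

Oakdale: 11, Rivermont: 3, Pinehurst: 6, Claybrook: 1, Stonebridge: 11, Millford: 9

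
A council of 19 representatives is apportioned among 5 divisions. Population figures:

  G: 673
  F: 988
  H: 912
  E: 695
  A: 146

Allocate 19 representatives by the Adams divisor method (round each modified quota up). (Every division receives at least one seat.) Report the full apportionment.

Standard divisor 3414/19 ≈ 179.684; standard quotas: G 3.745, F 5.499, H 5.076, E 3.868, A 0.813.
Rounding up gives 4, 6, 6, 4, 1 = 21 seats, so the divisor must be adjusted.
With modified divisor 200: modified quotas G 3.365, F 4.940, H 4.560, E 3.475, A 0.730.
Rounding up: G 4, F 5, H 5, E 4, A 1 (total 19).

G: 4; F: 5; H: 5; E: 4; A: 1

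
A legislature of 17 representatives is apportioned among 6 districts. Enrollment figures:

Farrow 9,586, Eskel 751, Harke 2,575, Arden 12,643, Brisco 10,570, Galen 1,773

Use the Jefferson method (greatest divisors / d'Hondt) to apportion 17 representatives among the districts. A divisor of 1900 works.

With modified divisor 1900: modified quotas Farrow 5.045, Eskel 0.395, Harke 1.355, Arden 6.654, Brisco 5.563, Galen 0.933.
Rounding down: Farrow 5, Eskel 0, Harke 1, Arden 6, Brisco 5, Galen 0 (total 17).

Farrow 5, Eskel 0, Harke 1, Arden 6, Brisco 5, Galen 0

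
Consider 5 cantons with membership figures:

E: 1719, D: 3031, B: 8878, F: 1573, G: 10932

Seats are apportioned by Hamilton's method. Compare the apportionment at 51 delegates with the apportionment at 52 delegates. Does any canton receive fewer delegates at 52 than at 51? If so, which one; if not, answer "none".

E

At 51 seats: E 4, D 6, B 17, F 3, G 21.
At 52 seats: E 3, D 6, B 18, F 3, G 22.
E drops from 4 to 3.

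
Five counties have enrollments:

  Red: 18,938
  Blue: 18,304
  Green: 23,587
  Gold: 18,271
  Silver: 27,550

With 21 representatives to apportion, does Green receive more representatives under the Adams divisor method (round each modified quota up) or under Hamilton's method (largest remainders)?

Adams: Red 4, Blue 4, Green 4, Gold 4, Silver 5.
Hamilton: Red 4, Blue 4, Green 5, Gold 3, Silver 5.
Green gets 4 under Adams and 5 under Hamilton.

Hamilton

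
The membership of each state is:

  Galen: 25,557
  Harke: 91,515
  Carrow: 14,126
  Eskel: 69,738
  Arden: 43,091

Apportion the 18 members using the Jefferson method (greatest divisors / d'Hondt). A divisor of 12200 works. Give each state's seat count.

Galen=2, Harke=7, Carrow=1, Eskel=5, Arden=3

With modified divisor 12200: modified quotas Galen 2.095, Harke 7.501, Carrow 1.158, Eskel 5.716, Arden 3.532.
Rounding down: Galen 2, Harke 7, Carrow 1, Eskel 5, Arden 3 (total 18).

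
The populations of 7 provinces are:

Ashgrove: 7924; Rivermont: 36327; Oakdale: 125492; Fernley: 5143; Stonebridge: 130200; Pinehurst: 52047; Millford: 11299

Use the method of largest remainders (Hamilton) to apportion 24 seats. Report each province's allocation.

Standard divisor: 368432 ÷ 24 ≈ 15351.333.
Standard quotas: Ashgrove 0.5162, Rivermont 2.3664, Oakdale 8.1747, Fernley 0.3350, Stonebridge 8.4813, Pinehurst 3.3904, Millford 0.7360.
Lower quotas: Ashgrove 0, Rivermont 2, Oakdale 8, Fernley 0, Stonebridge 8, Pinehurst 3, Millford 0 (sum 21, leaving 3 seats).
Remainders in descending order: Millford 0.7360, Ashgrove 0.5162, Stonebridge 0.4813, Pinehurst 0.3904, Rivermont 0.3664, Fernley 0.3350, Oakdale 0.1747.
Largest remainders: Millford, Ashgrove, Stonebridge receive the extra seats.

Ashgrove=1, Rivermont=2, Oakdale=8, Fernley=0, Stonebridge=9, Pinehurst=3, Millford=1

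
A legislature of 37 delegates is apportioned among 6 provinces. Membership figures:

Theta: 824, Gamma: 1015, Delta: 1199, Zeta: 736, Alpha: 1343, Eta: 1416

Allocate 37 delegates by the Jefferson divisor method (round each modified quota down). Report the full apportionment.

Standard divisor 6533/37 ≈ 176.568; standard quotas: Theta 4.667, Gamma 5.749, Delta 6.791, Zeta 4.168, Alpha 7.606, Eta 8.020.
Rounding down gives 4, 5, 6, 4, 7, 8 = 34 seats, so the divisor must be adjusted.
With modified divisor 166: modified quotas Theta 4.964, Gamma 6.114, Delta 7.223, Zeta 4.434, Alpha 8.090, Eta 8.530.
Rounding down: Theta 4, Gamma 6, Delta 7, Zeta 4, Alpha 8, Eta 8 (total 37).

Theta=4, Gamma=6, Delta=7, Zeta=4, Alpha=8, Eta=8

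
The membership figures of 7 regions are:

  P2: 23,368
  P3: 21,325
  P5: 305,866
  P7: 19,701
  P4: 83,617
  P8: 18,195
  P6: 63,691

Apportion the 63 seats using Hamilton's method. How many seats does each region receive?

P2: 3, P3: 3, P5: 36, P7: 2, P4: 10, P8: 2, P6: 7

The standard divisor is 535763/63 ≈ 8504.175.
Standard quotas: P2 2.7478, P3 2.5076, P5 35.9666, P7 2.3166, P4 9.8325, P8 2.1395, P6 7.4894.
Lower quotas: P2 2, P3 2, P5 35, P7 2, P4 9, P8 2, P6 7 (sum 59, leaving 4 seats).
Remainders in descending order: P5 0.9666, P4 0.8325, P2 0.7478, P3 0.5076, P6 0.4894, P7 0.3166, P8 0.1395.
Largest remainders: P5, P4, P2, P3 receive the extra seats.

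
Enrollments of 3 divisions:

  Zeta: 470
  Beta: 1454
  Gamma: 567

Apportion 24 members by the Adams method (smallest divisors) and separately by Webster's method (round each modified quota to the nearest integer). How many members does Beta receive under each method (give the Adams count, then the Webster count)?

Adams: Zeta 5, Beta 13, Gamma 6.
Webster: Zeta 5, Beta 14, Gamma 5.
Beta gets 13 under Adams and 14 under Webster.

13 and 14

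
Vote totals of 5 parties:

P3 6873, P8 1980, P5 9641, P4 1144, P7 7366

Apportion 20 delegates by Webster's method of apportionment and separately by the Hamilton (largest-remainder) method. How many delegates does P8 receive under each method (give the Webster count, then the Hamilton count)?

Webster: P3 5, P8 1, P5 7, P4 1, P7 6.
Hamilton: P3 5, P8 2, P5 7, P4 1, P7 5.
P8 gets 1 under Webster and 2 under Hamilton.

1 and 2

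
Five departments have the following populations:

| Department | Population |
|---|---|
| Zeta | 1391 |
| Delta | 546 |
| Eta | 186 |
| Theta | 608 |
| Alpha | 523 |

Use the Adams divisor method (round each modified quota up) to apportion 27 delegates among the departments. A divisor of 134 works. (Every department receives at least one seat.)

Zeta=11; Delta=5; Eta=2; Theta=5; Alpha=4

With modified divisor 134: modified quotas Zeta 10.381, Delta 4.075, Eta 1.388, Theta 4.537, Alpha 3.903.
Rounding up: Zeta 11, Delta 5, Eta 2, Theta 5, Alpha 4 (total 27).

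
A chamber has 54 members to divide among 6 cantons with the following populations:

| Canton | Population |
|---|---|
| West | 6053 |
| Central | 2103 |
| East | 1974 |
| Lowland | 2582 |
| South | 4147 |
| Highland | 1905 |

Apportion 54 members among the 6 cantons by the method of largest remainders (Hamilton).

West=17; Central=6; East=6; Lowland=7; South=12; Highland=6

Standard divisor: 18764 ÷ 54 ≈ 347.481.
Standard quotas: West 17.4196, Central 6.0521, East 5.6809, Lowland 7.4306, South 11.9344, Highland 5.4823.
Lower quotas: West 17, Central 6, East 5, Lowland 7, South 11, Highland 5 (sum 51, leaving 3 seats).
Remainders in descending order: South 0.9344, East 0.6809, Highland 0.4823, Lowland 0.4306, West 0.4196, Central 0.0521.
The surplus seats go to South, East, Highland.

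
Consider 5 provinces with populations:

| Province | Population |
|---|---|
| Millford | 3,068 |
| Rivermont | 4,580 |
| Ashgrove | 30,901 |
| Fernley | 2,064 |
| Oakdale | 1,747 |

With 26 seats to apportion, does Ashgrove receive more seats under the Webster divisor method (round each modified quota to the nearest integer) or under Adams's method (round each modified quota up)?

Webster: Millford 2, Rivermont 3, Ashgrove 19, Fernley 1, Oakdale 1.
Adams: Millford 2, Rivermont 3, Ashgrove 18, Fernley 2, Oakdale 1.
Ashgrove gets 19 under Webster and 18 under Adams.

Webster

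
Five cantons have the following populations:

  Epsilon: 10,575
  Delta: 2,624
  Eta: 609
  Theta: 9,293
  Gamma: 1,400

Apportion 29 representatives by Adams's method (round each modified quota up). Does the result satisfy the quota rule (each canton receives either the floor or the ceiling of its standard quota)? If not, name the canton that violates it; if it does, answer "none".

Standard quotas: Epsilon 12.517, Delta 3.106, Eta 0.721, Theta 10.999, Gamma 1.657.
Adams allocation: Epsilon 12, Delta 3, Eta 1, Theta 11, Gamma 2.
Every allocation lies between the lower and upper quota.

none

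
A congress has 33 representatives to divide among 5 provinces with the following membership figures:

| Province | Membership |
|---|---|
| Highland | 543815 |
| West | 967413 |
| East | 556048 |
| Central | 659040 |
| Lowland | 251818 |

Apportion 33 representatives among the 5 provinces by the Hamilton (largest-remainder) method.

Highland: 6, West: 11, East: 6, Central: 7, Lowland: 3

Total 2978134; standard divisor 2978134/33 ≈ 90246.485.
Standard quotas: Highland 6.0259, West 10.7197, East 6.1614, Central 7.3027, Lowland 2.7903.
Lower quotas: Highland 6, West 10, East 6, Central 7, Lowland 2 (sum 31, leaving 2 seats).
Remainders in descending order: Lowland 0.7903, West 0.7197, Central 0.3027, East 0.1614, Highland 0.0259.
Largest remainders: Lowland, West receive the extra seats.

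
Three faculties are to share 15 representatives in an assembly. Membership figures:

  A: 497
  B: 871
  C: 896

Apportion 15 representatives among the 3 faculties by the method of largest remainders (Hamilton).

Standard divisor: 2264 ÷ 15 ≈ 150.933.
Standard quotas: A 3.293, B 5.771, C 5.936.
Lower quotas: A 3, B 5, C 5 (sum 13, leaving 2 seats).
Remainders in descending order: C 0.936, B 0.771, A 0.293.
Largest remainders: C, B receive the extra seats.

A: 3, B: 6, C: 6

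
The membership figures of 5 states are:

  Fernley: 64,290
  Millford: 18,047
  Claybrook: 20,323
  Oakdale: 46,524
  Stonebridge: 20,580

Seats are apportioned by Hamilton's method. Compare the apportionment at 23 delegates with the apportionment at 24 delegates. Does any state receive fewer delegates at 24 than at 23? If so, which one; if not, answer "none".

At 23 seats: Fernley 9, Millford 2, Claybrook 3, Oakdale 6, Stonebridge 3.
At 24 seats: Fernley 9, Millford 2, Claybrook 3, Oakdale 7, Stonebridge 3.
No state's allocation decreased.

none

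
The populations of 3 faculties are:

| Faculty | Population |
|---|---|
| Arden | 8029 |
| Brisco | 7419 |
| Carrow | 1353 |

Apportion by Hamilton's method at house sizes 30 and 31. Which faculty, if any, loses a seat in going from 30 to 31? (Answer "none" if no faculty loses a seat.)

Carrow

At 30 seats: Arden 14, Brisco 13, Carrow 3.
At 31 seats: Arden 15, Brisco 14, Carrow 2.
Carrow drops from 3 to 2.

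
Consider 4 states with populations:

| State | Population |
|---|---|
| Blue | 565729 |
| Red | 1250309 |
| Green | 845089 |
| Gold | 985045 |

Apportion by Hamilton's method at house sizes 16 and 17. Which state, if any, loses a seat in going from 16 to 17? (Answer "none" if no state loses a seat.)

At 16 seats: Blue 2, Red 6, Green 4, Gold 4.
At 17 seats: Blue 3, Red 6, Green 4, Gold 4.
No state's allocation decreased.

none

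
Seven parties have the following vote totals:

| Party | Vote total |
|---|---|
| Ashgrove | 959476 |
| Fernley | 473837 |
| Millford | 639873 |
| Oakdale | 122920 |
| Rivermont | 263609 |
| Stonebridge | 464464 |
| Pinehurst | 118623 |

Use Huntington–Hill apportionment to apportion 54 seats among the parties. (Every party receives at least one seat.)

Ashgrove 17; Fernley 9; Millford 11; Oakdale 2; Rivermont 5; Stonebridge 8; Pinehurst 2

With divisor 55768: modified quotas Ashgrove 17.205, Fernley 8.497, Millford 11.474, Oakdale 2.204, Rivermont 4.727, Stonebridge 8.329, Pinehurst 2.127.
Geometric-mean thresholds: Ashgrove √(17·18)=17.493, Fernley √(8·9)=8.485, Millford √(11·12)=11.489, Oakdale √(2·3)=2.449, Rivermont √(4·5)=4.472, Stonebridge √(8·9)=8.485, Pinehurst √(2·3)=2.449.
Each quota rounded against its threshold gives Ashgrove 17, Fernley 9, Millford 11, Oakdale 2, Rivermont 5, Stonebridge 8, Pinehurst 2 (total 54).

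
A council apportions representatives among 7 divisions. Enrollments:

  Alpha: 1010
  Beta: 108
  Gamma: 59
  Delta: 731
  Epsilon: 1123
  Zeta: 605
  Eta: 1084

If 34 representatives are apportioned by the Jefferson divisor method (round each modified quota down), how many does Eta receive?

Standard divisor 4720/34 ≈ 138.824; standard quotas: Alpha 7.275, Beta 0.778, Gamma 0.425, Delta 5.266, Epsilon 8.089, Zeta 4.358, Eta 7.808.
Rounding down gives 7, 0, 0, 5, 8, 4, 7 = 31 seats, so the divisor must be adjusted.
With modified divisor 123: modified quotas Alpha 8.211, Beta 0.878, Gamma 0.480, Delta 5.943, Epsilon 9.130, Zeta 4.919, Eta 8.813.
Rounding down: Alpha 8, Beta 0, Gamma 0, Delta 5, Epsilon 9, Zeta 4, Eta 8 (total 34).
Eta receives 8.

8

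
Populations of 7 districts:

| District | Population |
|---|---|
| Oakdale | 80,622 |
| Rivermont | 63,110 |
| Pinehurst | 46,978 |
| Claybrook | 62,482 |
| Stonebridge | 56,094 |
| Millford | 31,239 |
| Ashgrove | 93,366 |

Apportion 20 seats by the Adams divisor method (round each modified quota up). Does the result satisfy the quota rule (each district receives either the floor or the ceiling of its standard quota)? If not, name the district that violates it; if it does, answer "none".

Standard quotas: Oakdale 3.716, Rivermont 2.909, Pinehurst 2.165, Claybrook 2.880, Stonebridge 2.586, Millford 1.440, Ashgrove 4.304.
Adams allocation: Oakdale 3, Rivermont 3, Pinehurst 2, Claybrook 3, Stonebridge 3, Millford 2, Ashgrove 4.
Every allocation lies between the lower and upper quota.

none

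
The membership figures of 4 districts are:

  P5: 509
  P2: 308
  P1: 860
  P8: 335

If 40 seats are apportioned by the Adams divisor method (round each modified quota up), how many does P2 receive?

6

Standard divisor 2012/40 ≈ 50.3; standard quotas: P5 10.119, P2 6.123, P1 17.097, P8 6.660.
Rounding up gives 11, 7, 18, 7 = 43 seats, so the divisor must be adjusted.
With modified divisor 53: modified quotas P5 9.604, P2 5.811, P1 16.226, P8 6.321.
Rounding up: P5 10, P2 6, P1 17, P8 7 (total 40).
P2 receives 6.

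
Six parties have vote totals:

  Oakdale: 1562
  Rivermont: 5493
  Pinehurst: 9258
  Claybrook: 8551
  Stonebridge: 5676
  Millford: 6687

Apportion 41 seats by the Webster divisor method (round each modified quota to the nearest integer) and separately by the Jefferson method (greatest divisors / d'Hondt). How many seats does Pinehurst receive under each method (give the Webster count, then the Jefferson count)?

Webster: Oakdale 2, Rivermont 6, Pinehurst 10, Claybrook 10, Stonebridge 6, Millford 7.
Jefferson: Oakdale 1, Rivermont 6, Pinehurst 11, Claybrook 10, Stonebridge 6, Millford 7.
Pinehurst gets 10 under Webster and 11 under Jefferson.

10 and 11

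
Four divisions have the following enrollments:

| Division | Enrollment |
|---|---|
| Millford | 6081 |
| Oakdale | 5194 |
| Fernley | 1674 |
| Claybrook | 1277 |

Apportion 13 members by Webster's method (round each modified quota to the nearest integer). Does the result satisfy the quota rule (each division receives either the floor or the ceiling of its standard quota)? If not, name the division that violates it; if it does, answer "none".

none

Standard quotas: Millford 5.557, Oakdale 4.746, Fernley 1.530, Claybrook 1.167.
Webster allocation: Millford 5, Oakdale 5, Fernley 2, Claybrook 1.
Every allocation lies between the lower and upper quota.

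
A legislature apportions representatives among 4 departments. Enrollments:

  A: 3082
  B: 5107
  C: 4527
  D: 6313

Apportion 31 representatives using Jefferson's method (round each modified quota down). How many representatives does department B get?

Standard divisor 19029/31 ≈ 613.839; standard quotas: A 5.021, B 8.320, C 7.375, D 10.284.
Rounding down gives 5, 8, 7, 10 = 30 seats, so the divisor must be adjusted.
With modified divisor 570: modified quotas A 5.407, B 8.960, C 7.942, D 11.075.
Rounding down: A 5, B 8, C 7, D 11 (total 31).
B receives 8.

8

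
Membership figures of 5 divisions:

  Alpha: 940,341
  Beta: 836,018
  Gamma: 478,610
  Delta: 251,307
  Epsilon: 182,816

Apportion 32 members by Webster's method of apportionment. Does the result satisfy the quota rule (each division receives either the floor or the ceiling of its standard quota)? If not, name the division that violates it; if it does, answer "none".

none

Standard quotas: Alpha 11.190, Beta 9.949, Gamma 5.695, Delta 2.991, Epsilon 2.175.
Webster allocation: Alpha 11, Beta 10, Gamma 6, Delta 3, Epsilon 2.
Every allocation lies between the lower and upper quota.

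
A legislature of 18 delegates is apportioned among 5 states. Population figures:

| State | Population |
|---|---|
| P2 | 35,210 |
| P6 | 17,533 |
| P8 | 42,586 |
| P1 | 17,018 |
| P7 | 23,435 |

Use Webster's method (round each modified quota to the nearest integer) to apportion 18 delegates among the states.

Standard divisor 135782/18 ≈ 7543.444; standard quotas: P2 4.668, P6 2.324, P8 5.645, P1 2.256, P7 3.107.
Rounding to the nearest integer gives P2 5, P6 2, P8 6, P1 2, P7 3 — total 18, matching the house size, so no adjustment is needed.

P2 5, P6 2, P8 6, P1 2, P7 3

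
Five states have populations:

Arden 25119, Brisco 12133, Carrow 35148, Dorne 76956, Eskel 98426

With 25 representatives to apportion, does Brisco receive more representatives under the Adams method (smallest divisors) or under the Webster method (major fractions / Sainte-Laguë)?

Adams: Arden 3, Brisco 2, Carrow 4, Dorne 7, Eskel 9.
Webster: Arden 3, Brisco 1, Carrow 3, Dorne 8, Eskel 10.
Brisco gets 2 under Adams and 1 under Webster.

Adams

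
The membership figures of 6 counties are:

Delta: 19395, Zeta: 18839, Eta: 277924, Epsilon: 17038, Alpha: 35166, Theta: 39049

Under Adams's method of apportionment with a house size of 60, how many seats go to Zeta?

Standard divisor 407411/60 ≈ 6790.183; standard quotas: Delta 2.856, Zeta 2.774, Eta 40.930, Epsilon 2.509, Alpha 5.179, Theta 5.751.
Rounding up gives 3, 3, 41, 3, 6, 6 = 62 seats, so the divisor must be adjusted.
With modified divisor 7100: modified quotas Delta 2.732, Zeta 2.653, Eta 39.144, Epsilon 2.400, Alpha 4.953, Theta 5.500.
Rounding up: Delta 3, Zeta 3, Eta 40, Epsilon 3, Alpha 5, Theta 6 (total 60).
Zeta receives 3.

3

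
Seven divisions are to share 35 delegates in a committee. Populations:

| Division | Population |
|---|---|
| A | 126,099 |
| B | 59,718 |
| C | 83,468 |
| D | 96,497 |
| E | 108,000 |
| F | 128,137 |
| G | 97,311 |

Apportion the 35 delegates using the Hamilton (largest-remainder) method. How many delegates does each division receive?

Total 699230; standard divisor 699230/35 = 19978.
Standard quotas: A 6.3119, B 2.9892, C 4.1780, D 4.8302, E 5.4059, F 6.4139, G 4.8709.
Lower quotas: A 6, B 2, C 4, D 4, E 5, F 6, G 4 (sum 31, leaving 4 seats).
Remainders in descending order: B 0.9892, G 0.8709, D 0.8302, F 0.4139, E 0.4059, A 0.3119, C 0.1780.
The surplus seats go to B, G, D, F.

A=6, B=3, C=4, D=5, E=5, F=7, G=5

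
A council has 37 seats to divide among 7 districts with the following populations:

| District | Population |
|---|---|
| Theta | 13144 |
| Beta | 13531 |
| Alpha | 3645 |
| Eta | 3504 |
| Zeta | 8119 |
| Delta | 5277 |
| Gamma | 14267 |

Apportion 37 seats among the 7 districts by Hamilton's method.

Standard divisor: 61487 ÷ 37 ≈ 1661.811.
Standard quotas: Theta 7.9094, Beta 8.1423, Alpha 2.1934, Eta 2.1085, Zeta 4.8856, Delta 3.1755, Gamma 8.5852.
Lower quotas: Theta 7, Beta 8, Alpha 2, Eta 2, Zeta 4, Delta 3, Gamma 8 (sum 34, leaving 3 seats).
Remainders in descending order: Theta 0.9094, Zeta 0.8856, Gamma 0.5852, Alpha 0.1934, Delta 0.1755, Beta 0.1423, Eta 0.1085.
Largest remainders: Theta, Zeta, Gamma receive the extra seats.

Theta: 8; Beta: 8; Alpha: 2; Eta: 2; Zeta: 5; Delta: 3; Gamma: 9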